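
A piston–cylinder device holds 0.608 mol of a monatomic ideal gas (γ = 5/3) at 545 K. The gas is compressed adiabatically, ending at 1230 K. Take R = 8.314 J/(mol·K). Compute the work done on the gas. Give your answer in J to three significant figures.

Adiabatic ⇒ Q = 0, so W_by = −ΔU = nCᵥ(T₁ − T₂).
Cᵥ = 3R/2 = 12.47 J/(mol·K).
W = (0.608)(12.47)(545 − 1230) = -5194 J.
Work on gas = −W_by = 5194 J.

W ≈ 5190 J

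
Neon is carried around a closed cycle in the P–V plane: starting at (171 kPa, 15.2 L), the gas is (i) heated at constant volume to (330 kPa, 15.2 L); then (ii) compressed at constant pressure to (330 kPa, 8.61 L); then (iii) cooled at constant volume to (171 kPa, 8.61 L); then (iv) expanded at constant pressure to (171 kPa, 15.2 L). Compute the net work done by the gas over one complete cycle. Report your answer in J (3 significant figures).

Constant-volume legs do no work.
W(ii) = (330)(8.61 − 15.2) = -2175 J; W(iv) = (171)(15.2 − 8.61) = 1127 J.
W_net = -2175 + 1127 = -1048 J (the counter-clockwise enclosed area).

W_net ≈ -1050 J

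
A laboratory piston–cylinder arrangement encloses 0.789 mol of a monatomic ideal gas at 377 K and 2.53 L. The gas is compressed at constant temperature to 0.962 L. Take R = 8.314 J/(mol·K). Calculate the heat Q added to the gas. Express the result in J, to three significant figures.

Q ≈ -2390 J

Isothermal ⇒ ΔU = 0, so Q = W = nRT ln(V₂/V₁).
Q = (0.789)(8.314)(377) ln(0.962/2.53) = 2473 × -0.967 = -2391 J.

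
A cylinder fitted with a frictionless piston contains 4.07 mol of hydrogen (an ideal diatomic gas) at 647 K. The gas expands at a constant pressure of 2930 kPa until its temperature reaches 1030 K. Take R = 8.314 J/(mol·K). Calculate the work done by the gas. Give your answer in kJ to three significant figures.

W ≈ 13.0 kJ

Isobaric: W = P ΔV = nR ΔT.
W = (4.07)(8.314)(1030 − 647) = 12960 J.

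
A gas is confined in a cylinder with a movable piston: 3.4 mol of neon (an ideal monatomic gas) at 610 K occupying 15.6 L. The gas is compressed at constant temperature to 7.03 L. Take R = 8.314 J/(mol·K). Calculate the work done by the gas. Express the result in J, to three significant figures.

W ≈ -13700 J

Isothermal: W = nRT ln(V₂/V₁).
W = (3.4)(8.314)(610) × ln(7.03/15.6)
  = 17243 × -0.7971
W_by_gas = -13744 J.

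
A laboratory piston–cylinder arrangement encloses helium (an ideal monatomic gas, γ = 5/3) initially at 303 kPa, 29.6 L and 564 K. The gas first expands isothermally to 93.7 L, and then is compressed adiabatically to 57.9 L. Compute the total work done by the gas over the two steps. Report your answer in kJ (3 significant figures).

W_total ≈ 5.24 kJ

Step 1 (isothermal): W = P₁V₁ ln(V₂/V₁) = (8969) ln(93.7/29.6) = 10335 J.
After step 1: P = 95.72 kPa, V = 93.7 L, T = 564 K.
Step 2 (adiabatic): W = (P₁V₁ − P₂V₂)/(γ−1) = (8969 − 12363)/0.667 = -5091 J.
W_total = 10335 − 5091 = 5244 J.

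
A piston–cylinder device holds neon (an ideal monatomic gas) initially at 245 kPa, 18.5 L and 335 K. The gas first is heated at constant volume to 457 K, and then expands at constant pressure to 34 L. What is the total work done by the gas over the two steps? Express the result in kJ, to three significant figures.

W_total ≈ 5.18 kJ

Step 1 (isochoric): W = 0 (constant volume).
After step 1: P = 334.2 kPa (V unchanged).
Step 2 (isobaric): W = PΔV = (334.2 kPa)(34 − 18.5 L) = 5180 J.
W_total = 0 + 5180 = 5180 J.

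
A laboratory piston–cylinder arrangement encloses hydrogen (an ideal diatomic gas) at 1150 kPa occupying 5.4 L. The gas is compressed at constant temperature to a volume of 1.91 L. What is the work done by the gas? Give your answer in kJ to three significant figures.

W ≈ -6.45 kJ

Isothermal: W = nRT ln(V₂/V₁) = P₁V₁ ln(V₂/V₁).
P₁V₁ = (1150 kPa)(5.4 L) = 6210 J.
W = 6210 × ln(1.91/5.4) = 6210 × -1.039
W_by_gas = -6454 J.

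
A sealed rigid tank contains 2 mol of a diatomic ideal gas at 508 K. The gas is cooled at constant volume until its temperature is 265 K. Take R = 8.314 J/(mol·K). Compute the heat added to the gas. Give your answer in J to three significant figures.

Constant volume ⇒ W = 0, so Q = ΔU = nCᵥΔT with Cᵥ = 5R/2 = 20.79 J/(mol·K).
ΔU = (2)(20.79)(265 − 508) = -10102 J.

Q ≈ -10100 J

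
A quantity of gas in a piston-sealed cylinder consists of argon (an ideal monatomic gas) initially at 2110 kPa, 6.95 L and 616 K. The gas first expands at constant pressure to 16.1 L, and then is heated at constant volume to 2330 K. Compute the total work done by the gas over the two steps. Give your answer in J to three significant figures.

Step 1 (isobaric): W = PΔV = (2110 kPa)(16.1 − 6.95 L) = 19307 J.
Step 2 (isochoric): W = 0 (constant volume).
W_total = 19307 + 0 = 19307 J.

W_total ≈ 19300 J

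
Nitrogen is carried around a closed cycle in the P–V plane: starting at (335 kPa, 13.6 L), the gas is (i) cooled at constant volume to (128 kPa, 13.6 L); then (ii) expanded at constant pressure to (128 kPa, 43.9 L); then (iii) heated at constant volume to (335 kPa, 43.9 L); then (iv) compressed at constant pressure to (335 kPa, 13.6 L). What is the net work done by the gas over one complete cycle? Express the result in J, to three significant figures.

Constant-volume legs do no work.
W(ii) = (128)(43.9 − 13.6) = 3878 J; W(iv) = (335)(13.6 − 43.9) = -10150 J.
W_net = 3878 − 10150 = -6272 J (the counter-clockwise enclosed area).

W_net ≈ -6270 J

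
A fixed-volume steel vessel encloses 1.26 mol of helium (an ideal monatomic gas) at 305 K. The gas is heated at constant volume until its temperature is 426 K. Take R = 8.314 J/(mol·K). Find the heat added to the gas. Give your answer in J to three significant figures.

Constant volume ⇒ W = 0, so Q = ΔU = nCᵥΔT with Cᵥ = 3R/2 = 12.47 J/(mol·K).
ΔU = (1.26)(12.47)(426 − 305) = 1901 J.

Q ≈ 1900 J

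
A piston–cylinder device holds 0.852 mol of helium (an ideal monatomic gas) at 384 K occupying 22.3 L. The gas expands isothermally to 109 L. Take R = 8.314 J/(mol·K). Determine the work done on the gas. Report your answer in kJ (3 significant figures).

W ≈ -4.32 kJ

Isothermal: W = nRT ln(V₂/V₁).
W = (0.852)(8.314)(384) × ln(109/22.3)
  = 2720 × 1.587
W_by_gas = 4316 J; work on gas = −W_by = -4316 J.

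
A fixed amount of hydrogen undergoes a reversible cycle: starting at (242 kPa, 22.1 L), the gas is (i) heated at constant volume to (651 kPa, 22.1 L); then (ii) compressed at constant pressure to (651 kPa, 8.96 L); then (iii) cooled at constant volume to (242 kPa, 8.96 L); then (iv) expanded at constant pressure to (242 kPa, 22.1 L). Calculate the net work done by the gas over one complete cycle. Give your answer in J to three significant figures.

Constant-volume legs do no work.
W(ii) = (651)(8.96 − 22.1) = -8554 J; W(iv) = (242)(22.1 − 8.96) = 3180 J.
W_net = -8554 + 3180 = -5374 J (the counter-clockwise enclosed area).

W_net ≈ -5370 J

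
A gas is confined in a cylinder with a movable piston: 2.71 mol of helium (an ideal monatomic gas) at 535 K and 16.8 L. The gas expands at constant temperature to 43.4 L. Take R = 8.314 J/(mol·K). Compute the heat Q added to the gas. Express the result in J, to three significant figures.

Isothermal ⇒ ΔU = 0, so Q = W = nRT ln(V₂/V₁).
Q = (2.71)(8.314)(535) ln(43.4/16.8) = 12054 × 0.9491 = 11440 J.

Q ≈ 11400 J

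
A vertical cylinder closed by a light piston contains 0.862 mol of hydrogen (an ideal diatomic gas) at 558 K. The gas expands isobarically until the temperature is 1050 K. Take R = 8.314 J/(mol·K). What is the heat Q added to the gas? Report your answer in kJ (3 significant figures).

Q ≈ 12.3 kJ

Isobaric: W = nRΔT = (0.862)(8.314)(492) = 3526 J.
ΔU = nCᵥΔT with Cᵥ = 5R/2: ΔU = (0.862)(20.79)(492) = 8815 J.
Q = ΔU + W = 8815 + 3526 = 12341 J.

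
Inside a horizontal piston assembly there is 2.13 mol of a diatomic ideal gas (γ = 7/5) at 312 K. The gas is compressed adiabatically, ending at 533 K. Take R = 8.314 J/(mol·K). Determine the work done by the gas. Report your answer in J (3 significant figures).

Adiabatic ⇒ Q = 0, so W_by = −ΔU = nCᵥ(T₁ − T₂).
Cᵥ = 5R/2 = 20.79 J/(mol·K).
W = (2.13)(20.79)(312 − 533) = -9784 J.

W ≈ -9780 J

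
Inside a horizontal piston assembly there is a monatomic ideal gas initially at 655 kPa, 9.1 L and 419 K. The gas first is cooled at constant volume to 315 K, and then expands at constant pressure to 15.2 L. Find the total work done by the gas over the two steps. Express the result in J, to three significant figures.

Step 1 (isochoric): W = 0 (constant volume).
After step 1: P = 492.4 kPa (V unchanged).
Step 2 (isobaric): W = PΔV = (492.4 kPa)(15.2 − 9.1 L) = 3004 J.
W_total = 0 + 3004 = 3004 J.

W_total ≈ 3000 J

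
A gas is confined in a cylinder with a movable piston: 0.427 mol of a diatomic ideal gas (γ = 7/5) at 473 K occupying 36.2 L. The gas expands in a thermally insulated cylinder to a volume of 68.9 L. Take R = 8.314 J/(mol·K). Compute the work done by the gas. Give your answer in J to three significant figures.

Adiabatic: TV^(γ−1) = const with γ = 7/5.
T₂ = T₁ (V₁/V₂)^(γ−1) = 473 × (36.2/68.9)^0.4 = 473 × 0.773 = 365.6 K.
W_by = nCᵥ(T₁ − T₂) = (0.427)(20.79)(473 − 365.6) = 952.8 J.

W ≈ 953 J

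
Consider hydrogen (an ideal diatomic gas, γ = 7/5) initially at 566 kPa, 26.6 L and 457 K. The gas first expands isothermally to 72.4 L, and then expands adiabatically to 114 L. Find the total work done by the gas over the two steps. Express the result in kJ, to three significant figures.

W_total ≈ 21.3 kJ

Step 1 (isothermal): W = P₁V₁ ln(V₂/V₁) = (15056) ln(72.4/26.6) = 15075 J.
After step 1: P = 208 kPa, V = 72.4 L, T = 457 K.
Step 2 (adiabatic): W = (P₁V₁ − P₂V₂)/(γ−1) = (15056 − 12555)/0.4 = 6250 J.
W_total = 15075 + 6250 = 21326 J.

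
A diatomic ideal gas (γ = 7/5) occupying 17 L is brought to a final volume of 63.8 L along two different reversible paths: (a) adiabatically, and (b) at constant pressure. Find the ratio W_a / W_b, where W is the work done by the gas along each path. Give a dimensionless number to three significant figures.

Path (a) adiabatic: W = P₁V₁(1 − (V₁/V₂)^(γ−1))/(γ−1) → W_a/(P₁V₁) = 1.027.
Path (b) isobaric: W = P₁(V₂ − V₁) → W_b/(P₁V₁) = 2.753.
W_a / W_b = 1.027 / 2.753 = 0.3731.

W_a / W_b ≈ 0.373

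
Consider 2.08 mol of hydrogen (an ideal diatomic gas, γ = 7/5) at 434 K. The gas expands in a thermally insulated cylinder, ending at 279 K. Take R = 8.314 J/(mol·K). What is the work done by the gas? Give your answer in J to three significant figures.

W ≈ 6700 J

Adiabatic ⇒ Q = 0, so W_by = −ΔU = nCᵥ(T₁ − T₂).
Cᵥ = 5R/2 = 20.79 J/(mol·K).
W = (2.08)(20.79)(434 − 279) = 6701 J.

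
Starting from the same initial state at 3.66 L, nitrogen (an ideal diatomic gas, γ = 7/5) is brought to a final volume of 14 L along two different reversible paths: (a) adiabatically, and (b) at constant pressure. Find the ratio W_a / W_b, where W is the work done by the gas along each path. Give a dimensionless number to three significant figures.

Path (a) adiabatic: W = P₁V₁(1 − (V₁/V₂)^(γ−1))/(γ−1) → W_a/(P₁V₁) = 1.038.
Path (b) isobaric: W = P₁(V₂ − V₁) → W_b/(P₁V₁) = 2.825.
W_a / W_b = 1.038 / 2.825 = 0.3675.

W_a / W_b ≈ 0.367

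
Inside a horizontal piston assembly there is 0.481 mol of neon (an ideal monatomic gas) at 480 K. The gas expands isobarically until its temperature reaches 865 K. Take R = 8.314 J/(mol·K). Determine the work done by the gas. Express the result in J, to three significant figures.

W ≈ 1540 J

Isobaric: W = P ΔV = nR ΔT.
W = (0.481)(8.314)(865 − 480) = 1540 J.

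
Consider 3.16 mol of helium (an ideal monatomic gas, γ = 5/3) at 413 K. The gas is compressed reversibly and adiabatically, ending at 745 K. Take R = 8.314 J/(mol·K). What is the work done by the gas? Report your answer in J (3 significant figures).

W ≈ -13100 J

Adiabatic ⇒ Q = 0, so W_by = −ΔU = nCᵥ(T₁ − T₂).
Cᵥ = 3R/2 = 12.47 J/(mol·K).
W = (3.16)(12.47)(413 − 745) = -13084 J.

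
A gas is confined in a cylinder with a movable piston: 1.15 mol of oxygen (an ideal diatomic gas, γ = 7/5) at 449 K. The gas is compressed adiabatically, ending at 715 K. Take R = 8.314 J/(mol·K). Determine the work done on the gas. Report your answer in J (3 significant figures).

W ≈ 6360 J

Adiabatic ⇒ Q = 0, so W_by = −ΔU = nCᵥ(T₁ − T₂).
Cᵥ = 5R/2 = 20.79 J/(mol·K).
W = (1.15)(20.79)(449 − 715) = -6358 J.
Work on gas = −W_by = 6358 J.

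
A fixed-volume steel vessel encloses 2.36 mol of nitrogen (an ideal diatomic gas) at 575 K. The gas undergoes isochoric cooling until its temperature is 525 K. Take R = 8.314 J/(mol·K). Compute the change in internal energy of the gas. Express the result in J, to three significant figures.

Constant volume ⇒ W = 0, so Q = ΔU = nCᵥΔT with Cᵥ = 5R/2 = 20.79 J/(mol·K).
ΔU = (2.36)(20.79)(525 − 575) = -2453 J.

ΔU ≈ -2450 J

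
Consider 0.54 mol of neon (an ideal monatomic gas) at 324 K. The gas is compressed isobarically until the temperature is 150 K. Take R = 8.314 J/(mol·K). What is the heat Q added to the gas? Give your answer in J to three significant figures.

Q ≈ -1950 J

Isobaric: W = nRΔT = (0.54)(8.314)(-174) = -781.2 J.
ΔU = nCᵥΔT with Cᵥ = 3R/2: ΔU = (0.54)(12.47)(-174) = -1172 J.
Q = ΔU + W = -1172 − 781.2 = -1953 J.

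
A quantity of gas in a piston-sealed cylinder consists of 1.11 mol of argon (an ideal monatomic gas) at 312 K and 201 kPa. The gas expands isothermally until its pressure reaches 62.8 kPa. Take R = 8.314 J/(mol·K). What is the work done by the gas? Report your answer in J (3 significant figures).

Isothermal process: W = nRT ln(V₂/V₁) = nRT ln(P₁/P₂).
W = (1.11)(8.314)(312) × ln(201/62.8)
  = 2879 × ln(3.201) = 2879 × 1.163
W_by_gas = 3350 J.

W ≈ 3350 J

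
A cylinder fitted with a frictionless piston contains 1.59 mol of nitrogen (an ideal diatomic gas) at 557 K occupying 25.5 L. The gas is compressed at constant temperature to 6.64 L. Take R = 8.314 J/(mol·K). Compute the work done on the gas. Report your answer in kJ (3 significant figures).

W ≈ 9.91 kJ

Isothermal: W = nRT ln(V₂/V₁).
W = (1.59)(8.314)(557) × ln(6.64/25.5)
  = 7363 × -1.346
W_by_gas = -9908 J; work on gas = −W_by = 9908 J.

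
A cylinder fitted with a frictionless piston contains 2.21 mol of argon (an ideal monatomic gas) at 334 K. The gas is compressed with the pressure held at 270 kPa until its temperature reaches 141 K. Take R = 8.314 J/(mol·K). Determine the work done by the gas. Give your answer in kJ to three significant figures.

W ≈ -3.55 kJ

Isobaric: W = P ΔV = nR ΔT.
W = (2.21)(8.314)(141 − 334) = -3546 J.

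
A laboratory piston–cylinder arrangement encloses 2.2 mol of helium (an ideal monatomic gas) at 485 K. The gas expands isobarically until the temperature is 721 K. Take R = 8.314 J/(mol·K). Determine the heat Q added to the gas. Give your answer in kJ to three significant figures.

Isobaric: W = nRΔT = (2.2)(8.314)(236) = 4317 J.
ΔU = nCᵥΔT with Cᵥ = 3R/2: ΔU = (2.2)(12.47)(236) = 6475 J.
Q = ΔU + W = 6475 + 4317 = 10792 J.

Q ≈ 10.8 kJ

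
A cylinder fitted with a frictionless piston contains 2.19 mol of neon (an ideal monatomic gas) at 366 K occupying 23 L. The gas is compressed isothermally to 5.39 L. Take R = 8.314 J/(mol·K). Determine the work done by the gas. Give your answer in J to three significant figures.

W ≈ -9670 J

Isothermal: W = nRT ln(V₂/V₁).
W = (2.19)(8.314)(366) × ln(5.39/23)
  = 6664 × -1.451
W_by_gas = -9669 J.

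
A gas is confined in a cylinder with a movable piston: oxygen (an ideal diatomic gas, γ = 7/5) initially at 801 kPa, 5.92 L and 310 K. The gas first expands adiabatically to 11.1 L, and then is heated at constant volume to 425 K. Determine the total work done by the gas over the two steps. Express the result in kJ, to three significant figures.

Step 1 (adiabatic): W = (P₁V₁ − P₂V₂)/(γ−1) = (4742 − 3688)/0.4 = 2636 J.
Step 2 (isochoric): W = 0 (constant volume).
W_total = 2636 + 0 = 2636 J.

W_total ≈ 2.64 kJ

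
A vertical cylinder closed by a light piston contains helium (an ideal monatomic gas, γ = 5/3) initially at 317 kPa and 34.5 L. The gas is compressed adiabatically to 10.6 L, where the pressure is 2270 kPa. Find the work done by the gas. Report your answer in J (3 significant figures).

W ≈ -19700 J

Adiabatic: W = (P₁V₁ − P₂V₂)/(γ − 1) with γ = 5/3.
P₁V₁ = 10936 J, P₂V₂ = 24062 J.
W = (10936 − 24062) / 0.6667 = -19688 J.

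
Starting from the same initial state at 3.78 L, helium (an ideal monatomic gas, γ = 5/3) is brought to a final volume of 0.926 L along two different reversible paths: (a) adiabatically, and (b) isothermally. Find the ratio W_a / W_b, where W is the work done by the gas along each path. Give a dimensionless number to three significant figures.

Path (a) adiabatic: W = P₁V₁(1 − (V₁/V₂)^(γ−1))/(γ−1) → W_a/(P₁V₁) = -2.331.
Path (b) isothermal: W = P₁V₁ ln(V₂/V₁) → W_b/(P₁V₁) = -1.407.
W_a / W_b = -2.331 / -1.407 = 1.657.

W_a / W_b ≈ 1.66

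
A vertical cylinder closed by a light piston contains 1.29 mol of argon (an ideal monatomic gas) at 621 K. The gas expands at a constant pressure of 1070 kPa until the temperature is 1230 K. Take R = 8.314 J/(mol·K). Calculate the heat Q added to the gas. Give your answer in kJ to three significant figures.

Isobaric: W = nRΔT = (1.29)(8.314)(609) = 6532 J.
ΔU = nCᵥΔT with Cᵥ = 3R/2: ΔU = (1.29)(12.47)(609) = 9797 J.
Q = ΔU + W = 9797 + 6532 = 16329 J.

Q ≈ 16.3 kJ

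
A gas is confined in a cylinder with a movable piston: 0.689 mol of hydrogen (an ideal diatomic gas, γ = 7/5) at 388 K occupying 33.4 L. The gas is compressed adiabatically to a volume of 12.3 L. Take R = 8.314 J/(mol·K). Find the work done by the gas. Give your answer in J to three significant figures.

W ≈ -2730 J

Adiabatic: TV^(γ−1) = const with γ = 7/5.
T₂ = T₁ (V₁/V₂)^(γ−1) = 388 × (33.4/12.3)^0.4 = 388 × 1.491 = 578.6 K.
W_by = nCᵥ(T₁ − T₂) = (0.689)(20.79)(388 − 578.6) = -2729 J.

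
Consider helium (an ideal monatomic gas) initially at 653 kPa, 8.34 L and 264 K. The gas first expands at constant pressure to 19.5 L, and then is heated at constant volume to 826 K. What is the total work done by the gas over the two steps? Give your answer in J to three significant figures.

Step 1 (isobaric): W = PΔV = (653 kPa)(19.5 − 8.34 L) = 7287 J.
Step 2 (isochoric): W = 0 (constant volume).
W_total = 7287 + 0 = 7287 J.

W_total ≈ 7290 J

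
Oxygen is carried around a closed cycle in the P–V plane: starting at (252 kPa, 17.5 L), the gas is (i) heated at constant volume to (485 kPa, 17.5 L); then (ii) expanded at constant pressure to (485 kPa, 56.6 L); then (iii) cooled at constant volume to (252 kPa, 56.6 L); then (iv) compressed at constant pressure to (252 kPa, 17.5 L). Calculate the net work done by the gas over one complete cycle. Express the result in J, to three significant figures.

W_net ≈ 9110 J

Constant-volume legs do no work.
W(ii) = (485)(56.6 − 17.5) = 18964 J; W(iv) = (252)(17.5 − 56.6) = -9853 J.
W_net = 18964 − 9853 = 9110 J (the clockwise enclosed area).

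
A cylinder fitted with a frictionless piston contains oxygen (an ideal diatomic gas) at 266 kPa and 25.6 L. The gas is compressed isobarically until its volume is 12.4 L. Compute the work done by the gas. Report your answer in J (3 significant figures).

Isobaric: W = P ΔV.
W = (266 kPa)(12.4 − 25.6 L) = (266)(-13.2) = -3511 J.

W ≈ -3510 J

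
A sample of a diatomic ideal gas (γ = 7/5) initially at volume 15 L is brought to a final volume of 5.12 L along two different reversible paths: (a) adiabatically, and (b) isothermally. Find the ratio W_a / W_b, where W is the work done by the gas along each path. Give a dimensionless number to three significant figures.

Path (a) adiabatic: W = P₁V₁(1 − (V₁/V₂)^(γ−1))/(γ−1) → W_a/(P₁V₁) = -1.343.
Path (b) isothermal: W = P₁V₁ ln(V₂/V₁) → W_b/(P₁V₁) = -1.075.
W_a / W_b = -1.343 / -1.075 = 1.249.

W_a / W_b ≈ 1.25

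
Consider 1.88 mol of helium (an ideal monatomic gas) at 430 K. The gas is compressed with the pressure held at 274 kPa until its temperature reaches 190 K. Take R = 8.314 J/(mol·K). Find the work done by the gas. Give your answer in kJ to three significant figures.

Isobaric: W = P ΔV = nR ΔT.
W = (1.88)(8.314)(190 − 430) = -3751 J.

W ≈ -3.75 kJ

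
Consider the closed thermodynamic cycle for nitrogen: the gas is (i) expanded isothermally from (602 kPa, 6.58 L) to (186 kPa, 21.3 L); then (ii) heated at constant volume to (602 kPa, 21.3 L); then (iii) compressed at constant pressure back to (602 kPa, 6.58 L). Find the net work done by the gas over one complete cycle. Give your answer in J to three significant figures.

Leg (i): W = PᵢVᵢ ln(V_f/Vᵢ) = (3961) ln(21.3/6.58) = 4653 J.
Leg (ii): W = 0.
Leg (iii): W = PΔV = (602)(6.58 − 21.3) = -8861 J.
W_net = 4653 − 8861 = -4208 J.

W_net ≈ -4210 J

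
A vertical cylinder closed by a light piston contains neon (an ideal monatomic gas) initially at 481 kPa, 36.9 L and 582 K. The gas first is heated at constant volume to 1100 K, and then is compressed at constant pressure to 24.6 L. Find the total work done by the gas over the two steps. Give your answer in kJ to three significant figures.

Step 1 (isochoric): W = 0 (constant volume).
After step 1: P = 909.1 kPa (V unchanged).
Step 2 (isobaric): W = PΔV = (909.1 kPa)(24.6 − 36.9 L) = -11182 J.
W_total = 0 − 11182 = -11182 J.

W_total ≈ -11.2 kJ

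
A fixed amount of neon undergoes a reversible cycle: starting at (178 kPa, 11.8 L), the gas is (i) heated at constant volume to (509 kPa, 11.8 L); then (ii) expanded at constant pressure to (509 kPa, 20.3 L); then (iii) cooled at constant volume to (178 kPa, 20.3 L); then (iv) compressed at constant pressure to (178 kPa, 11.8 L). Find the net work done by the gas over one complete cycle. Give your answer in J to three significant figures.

W_net ≈ 2810 J

Constant-volume legs do no work.
W(ii) = (509)(20.3 − 11.8) = 4326 J; W(iv) = (178)(11.8 − 20.3) = -1513 J.
W_net = 4326 − 1513 = 2814 J (the clockwise enclosed area).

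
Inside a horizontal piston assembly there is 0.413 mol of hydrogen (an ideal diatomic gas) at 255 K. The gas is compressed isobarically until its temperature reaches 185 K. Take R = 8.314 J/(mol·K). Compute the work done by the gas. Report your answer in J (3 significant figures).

Isobaric: W = P ΔV = nR ΔT.
W = (0.413)(8.314)(185 − 255) = -240.4 J.

W ≈ -240 J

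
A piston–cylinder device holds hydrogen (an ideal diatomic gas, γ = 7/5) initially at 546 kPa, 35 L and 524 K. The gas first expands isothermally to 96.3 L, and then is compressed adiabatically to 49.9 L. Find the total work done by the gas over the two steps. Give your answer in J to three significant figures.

W_total ≈ 4970 J

Step 1 (isothermal): W = P₁V₁ ln(V₂/V₁) = (19110) ln(96.3/35) = 19342 J.
After step 1: P = 198.4 kPa, V = 96.3 L, T = 524 K.
Step 2 (adiabatic): W = (P₁V₁ − P₂V₂)/(γ−1) = (19110 − 24858)/0.4 = -14371 J.
W_total = 19342 − 14371 = 4971 J.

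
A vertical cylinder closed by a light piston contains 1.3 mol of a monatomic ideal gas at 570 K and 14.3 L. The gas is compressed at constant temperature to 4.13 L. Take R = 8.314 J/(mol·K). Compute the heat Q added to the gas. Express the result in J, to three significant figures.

Isothermal ⇒ ΔU = 0, so Q = W = nRT ln(V₂/V₁).
Q = (1.3)(8.314)(570) ln(4.13/14.3) = 6161 × -1.242 = -7651 J.

Q ≈ -7650 J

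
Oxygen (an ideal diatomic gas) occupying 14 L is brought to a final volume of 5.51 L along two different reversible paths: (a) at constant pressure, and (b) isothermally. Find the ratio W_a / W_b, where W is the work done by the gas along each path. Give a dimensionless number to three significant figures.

W_a / W_b ≈ 0.650

Path (a) isobaric: W = P₁(V₂ − V₁) → W_a/(P₁V₁) = -0.6064.
Path (b) isothermal: W = P₁V₁ ln(V₂/V₁) → W_b/(P₁V₁) = -0.9325.
W_a / W_b = -0.6064 / -0.9325 = 0.6503.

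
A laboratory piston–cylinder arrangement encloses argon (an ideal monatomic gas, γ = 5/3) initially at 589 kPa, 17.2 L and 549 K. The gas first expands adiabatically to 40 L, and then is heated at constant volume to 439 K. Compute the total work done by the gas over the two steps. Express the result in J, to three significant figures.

W_total ≈ 6540 J

Step 1 (adiabatic): W = (P₁V₁ − P₂V₂)/(γ−1) = (10131 − 5772)/0.667 = 6539 J.
Step 2 (isochoric): W = 0 (constant volume).
W_total = 6539 + 0 = 6539 J.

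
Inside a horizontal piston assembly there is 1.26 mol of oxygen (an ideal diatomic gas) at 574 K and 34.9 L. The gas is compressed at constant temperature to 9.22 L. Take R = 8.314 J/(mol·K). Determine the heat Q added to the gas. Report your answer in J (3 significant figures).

Isothermal ⇒ ΔU = 0, so Q = W = nRT ln(V₂/V₁).
Q = (1.26)(8.314)(574) ln(9.22/34.9) = 6013 × -1.331 = -8004 J.

Q ≈ -8000 J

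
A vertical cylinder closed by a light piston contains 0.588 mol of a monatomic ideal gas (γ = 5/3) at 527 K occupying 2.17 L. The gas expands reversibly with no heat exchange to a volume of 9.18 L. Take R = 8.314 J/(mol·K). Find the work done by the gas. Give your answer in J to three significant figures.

Adiabatic: TV^(γ−1) = const with γ = 5/3.
T₂ = T₁ (V₁/V₂)^(γ−1) = 527 × (2.17/9.18)^0.667 = 527 × 0.3823 = 201.5 K.
W_by = nCᵥ(T₁ − T₂) = (0.588)(12.47)(527 − 201.5) = 2387 J.

W ≈ 2390 J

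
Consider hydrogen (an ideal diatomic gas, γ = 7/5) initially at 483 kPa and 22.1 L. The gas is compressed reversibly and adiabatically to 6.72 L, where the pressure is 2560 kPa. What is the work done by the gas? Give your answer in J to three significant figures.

W ≈ -16300 J

Adiabatic: W = (P₁V₁ − P₂V₂)/(γ − 1) with γ = 7/5.
P₁V₁ = 10674 J, P₂V₂ = 17203 J.
W = (10674 − 17203) / 0.4 = -16322 J.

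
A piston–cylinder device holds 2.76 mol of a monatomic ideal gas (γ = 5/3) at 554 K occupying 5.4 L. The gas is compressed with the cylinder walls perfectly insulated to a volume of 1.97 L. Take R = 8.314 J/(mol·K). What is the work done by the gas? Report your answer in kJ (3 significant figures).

Adiabatic: TV^(γ−1) = const with γ = 5/3.
T₂ = T₁ (V₁/V₂)^(γ−1) = 554 × (5.4/1.97)^0.667 = 554 × 1.959 = 1085 K.
W_by = nCᵥ(T₁ − T₂) = (2.76)(12.47)(554 − 1085) = -18280 J.

W ≈ -18.3 kJ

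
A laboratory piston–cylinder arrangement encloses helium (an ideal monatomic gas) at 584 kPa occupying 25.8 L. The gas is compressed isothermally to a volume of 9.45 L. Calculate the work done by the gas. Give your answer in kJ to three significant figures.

Isothermal: W = nRT ln(V₂/V₁) = P₁V₁ ln(V₂/V₁).
P₁V₁ = (584 kPa)(25.8 L) = 15067 J.
W = 15067 × ln(9.45/25.8) = 15067 × -1.004
W_by_gas = -15133 J.

W ≈ -15.1 kJ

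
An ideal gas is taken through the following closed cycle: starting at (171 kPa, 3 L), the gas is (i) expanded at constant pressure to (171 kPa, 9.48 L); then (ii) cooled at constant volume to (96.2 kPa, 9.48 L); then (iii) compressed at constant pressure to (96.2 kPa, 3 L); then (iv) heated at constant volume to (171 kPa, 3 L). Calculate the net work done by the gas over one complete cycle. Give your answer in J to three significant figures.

Constant-volume legs do no work.
W(i) = (171)(9.48 − 3) = 1108 J; W(iii) = (96.2)(3 − 9.48) = -623.4 J.
W_net = 1108 − 623.4 = 484.7 J (the clockwise enclosed area).

W_net ≈ 485 J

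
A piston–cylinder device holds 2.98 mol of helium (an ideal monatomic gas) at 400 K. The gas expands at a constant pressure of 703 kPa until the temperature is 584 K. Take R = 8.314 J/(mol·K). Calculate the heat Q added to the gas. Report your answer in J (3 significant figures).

Q ≈ 11400 J

Isobaric: W = nRΔT = (2.98)(8.314)(184) = 4559 J.
ΔU = nCᵥΔT with Cᵥ = 3R/2: ΔU = (2.98)(12.47)(184) = 6838 J.
Q = ΔU + W = 6838 + 4559 = 11397 J.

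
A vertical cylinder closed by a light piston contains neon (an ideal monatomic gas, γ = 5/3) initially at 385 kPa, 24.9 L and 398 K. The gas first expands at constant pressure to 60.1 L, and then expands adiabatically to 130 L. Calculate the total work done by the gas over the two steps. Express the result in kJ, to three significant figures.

W_total ≈ 27.5 kJ

Step 1 (isobaric): W = PΔV = (385 kPa)(60.1 − 24.9 L) = 13552 J.
After step 1: P = 385 kPa, V = 60.1 L, T = 960.6 K.
Step 2 (adiabatic): W = (P₁V₁ − P₂V₂)/(γ−1) = (23138 − 13834)/0.667 = 13956 J.
W_total = 13552 + 13956 = 27508 J.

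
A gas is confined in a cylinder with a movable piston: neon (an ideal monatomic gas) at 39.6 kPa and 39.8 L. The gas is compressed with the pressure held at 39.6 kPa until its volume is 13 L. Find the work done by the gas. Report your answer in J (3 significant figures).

W ≈ -1060 J

Isobaric: W = P ΔV.
W = (39.6 kPa)(13 − 39.8 L) = (39.6)(-26.8) = -1061 J.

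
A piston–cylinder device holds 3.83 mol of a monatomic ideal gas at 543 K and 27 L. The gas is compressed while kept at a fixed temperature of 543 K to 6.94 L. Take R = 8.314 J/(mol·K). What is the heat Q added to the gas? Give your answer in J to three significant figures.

Isothermal ⇒ ΔU = 0, so Q = W = nRT ln(V₂/V₁).
Q = (3.83)(8.314)(543) ln(6.94/27) = 17291 × -1.359 = -23490 J.

Q ≈ -23500 J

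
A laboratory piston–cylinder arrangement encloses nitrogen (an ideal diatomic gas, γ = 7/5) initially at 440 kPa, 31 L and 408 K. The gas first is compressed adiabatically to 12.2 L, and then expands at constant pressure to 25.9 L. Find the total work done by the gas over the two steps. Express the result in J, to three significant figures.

W_total ≈ 6830 J

Step 1 (adiabatic): W = (P₁V₁ − P₂V₂)/(γ−1) = (13640 − 19807)/0.4 = -15417 J.
After step 1: P = 1624 kPa, V = 12.2 L, T = 592.5 K.
Step 2 (isobaric): W = PΔV = (1624 kPa)(25.9 − 12.2 L) = 22242 J.
W_total = -15417 + 22242 = 6825 J.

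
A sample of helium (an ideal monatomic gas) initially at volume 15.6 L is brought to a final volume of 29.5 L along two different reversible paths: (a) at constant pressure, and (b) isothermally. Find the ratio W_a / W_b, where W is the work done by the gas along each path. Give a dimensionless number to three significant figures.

Path (a) isobaric: W = P₁(V₂ − V₁) → W_a/(P₁V₁) = 0.891.
Path (b) isothermal: W = P₁V₁ ln(V₂/V₁) → W_b/(P₁V₁) = 0.6371.
W_a / W_b = 0.891 / 0.6371 = 1.399.

W_a / W_b ≈ 1.40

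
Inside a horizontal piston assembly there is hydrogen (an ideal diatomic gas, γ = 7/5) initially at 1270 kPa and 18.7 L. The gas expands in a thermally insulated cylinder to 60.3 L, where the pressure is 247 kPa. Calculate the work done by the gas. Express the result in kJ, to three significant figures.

Adiabatic: W = (P₁V₁ − P₂V₂)/(γ − 1) with γ = 7/5.
P₁V₁ = 23749 J, P₂V₂ = 14894 J.
W = (23749 − 14894) / 0.4 = 22137 J.

W ≈ 22.1 kJ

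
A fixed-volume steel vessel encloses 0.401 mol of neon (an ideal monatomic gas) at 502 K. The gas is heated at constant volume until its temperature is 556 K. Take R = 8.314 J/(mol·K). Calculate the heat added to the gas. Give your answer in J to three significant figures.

Q ≈ 270 J

Constant volume ⇒ W = 0, so Q = ΔU = nCᵥΔT with Cᵥ = 3R/2 = 12.47 J/(mol·K).
ΔU = (0.401)(12.47)(556 − 502) = 270 J.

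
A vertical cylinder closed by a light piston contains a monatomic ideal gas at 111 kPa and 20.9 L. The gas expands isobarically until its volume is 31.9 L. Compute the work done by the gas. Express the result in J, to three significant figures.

W ≈ 1220 J

Isobaric: W = P ΔV.
W = (111 kPa)(31.9 − 20.9 L) = (111)(11) = 1221 J.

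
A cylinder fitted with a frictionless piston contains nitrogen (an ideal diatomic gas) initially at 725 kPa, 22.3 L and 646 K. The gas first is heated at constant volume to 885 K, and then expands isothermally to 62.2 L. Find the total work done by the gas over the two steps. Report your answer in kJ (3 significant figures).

Step 1 (isochoric): W = 0 (constant volume).
After step 1: P = 993.2 kPa (V unchanged).
Step 2 (isothermal): W = P₁V₁ ln(V₂/V₁) = (22149) ln(62.2/22.3) = 22720 J.
W_total = 0 + 22720 = 22720 J.

W_total ≈ 22.7 kJ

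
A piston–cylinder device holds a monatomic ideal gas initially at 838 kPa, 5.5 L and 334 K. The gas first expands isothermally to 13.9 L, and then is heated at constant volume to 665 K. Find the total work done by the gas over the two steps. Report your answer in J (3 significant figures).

Step 1 (isothermal): W = P₁V₁ ln(V₂/V₁) = (4609) ln(13.9/5.5) = 4273 J.
Step 2 (isochoric): W = 0 (constant volume).
W_total = 4273 + 0 = 4273 J.

W_total ≈ 4270 J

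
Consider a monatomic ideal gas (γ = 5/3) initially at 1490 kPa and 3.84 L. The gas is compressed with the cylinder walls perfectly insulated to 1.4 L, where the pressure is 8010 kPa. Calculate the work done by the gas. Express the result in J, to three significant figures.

W ≈ -8240 J

Adiabatic: W = (P₁V₁ − P₂V₂)/(γ − 1) with γ = 5/3.
P₁V₁ = 5722 J, P₂V₂ = 11214 J.
W = (5722 − 11214) / 0.6667 = -8239 J.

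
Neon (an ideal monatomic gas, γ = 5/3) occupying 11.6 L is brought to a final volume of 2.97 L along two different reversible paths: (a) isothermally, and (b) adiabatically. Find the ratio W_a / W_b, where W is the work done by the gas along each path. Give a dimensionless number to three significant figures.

Path (a) isothermal: W = P₁V₁ ln(V₂/V₁) → W_a/(P₁V₁) = -1.362.
Path (b) adiabatic: W = P₁V₁(1 − (V₁/V₂)^(γ−1))/(γ−1) → W_b/(P₁V₁) = -2.22.
W_a / W_b = -1.362 / -2.22 = 0.6137.

W_a / W_b ≈ 0.614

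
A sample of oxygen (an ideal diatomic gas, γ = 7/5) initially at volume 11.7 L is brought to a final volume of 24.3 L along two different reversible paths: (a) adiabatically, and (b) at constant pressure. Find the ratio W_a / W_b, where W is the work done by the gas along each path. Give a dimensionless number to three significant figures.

Path (a) adiabatic: W = P₁V₁(1 − (V₁/V₂)^(γ−1))/(γ−1) → W_a/(P₁V₁) = 0.6337.
Path (b) isobaric: W = P₁(V₂ − V₁) → W_b/(P₁V₁) = 1.077.
W_a / W_b = 0.6337 / 1.077 = 0.5885.

W_a / W_b ≈ 0.588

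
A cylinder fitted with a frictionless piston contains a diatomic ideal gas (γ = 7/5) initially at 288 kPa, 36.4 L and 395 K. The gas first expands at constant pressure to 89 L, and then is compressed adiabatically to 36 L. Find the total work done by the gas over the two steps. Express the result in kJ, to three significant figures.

Step 1 (isobaric): W = PΔV = (288 kPa)(89 − 36.4 L) = 15149 J.
After step 1: P = 288 kPa, V = 89 L, T = 965.8 K.
Step 2 (adiabatic): W = (P₁V₁ − P₂V₂)/(γ−1) = (25632 − 36814)/0.4 = -27956 J.
W_total = 15149 − 27956 = -12807 J.

W_total ≈ -12.8 kJ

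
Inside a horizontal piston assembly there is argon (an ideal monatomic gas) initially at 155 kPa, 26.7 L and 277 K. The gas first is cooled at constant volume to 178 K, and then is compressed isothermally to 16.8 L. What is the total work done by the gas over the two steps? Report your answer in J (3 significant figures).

W_total ≈ -1230 J

Step 1 (isochoric): W = 0 (constant volume).
After step 1: P = 99.6 kPa (V unchanged).
Step 2 (isothermal): W = P₁V₁ ln(V₂/V₁) = (2659) ln(16.8/26.7) = -1232 J.
W_total = 0 − 1232 = -1232 J.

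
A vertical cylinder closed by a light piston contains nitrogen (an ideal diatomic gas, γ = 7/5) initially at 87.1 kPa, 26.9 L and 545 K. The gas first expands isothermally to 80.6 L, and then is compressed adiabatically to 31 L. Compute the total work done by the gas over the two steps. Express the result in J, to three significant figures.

W_total ≈ -156 J

Step 1 (isothermal): W = P₁V₁ ln(V₂/V₁) = (2343) ln(80.6/26.9) = 2571 J.
After step 1: P = 29.07 kPa, V = 80.6 L, T = 545 K.
Step 2 (adiabatic): W = (P₁V₁ − P₂V₂)/(γ−1) = (2343 − 3434)/0.4 = -2727 J.
W_total = 2571 − 2727 = -155.6 J.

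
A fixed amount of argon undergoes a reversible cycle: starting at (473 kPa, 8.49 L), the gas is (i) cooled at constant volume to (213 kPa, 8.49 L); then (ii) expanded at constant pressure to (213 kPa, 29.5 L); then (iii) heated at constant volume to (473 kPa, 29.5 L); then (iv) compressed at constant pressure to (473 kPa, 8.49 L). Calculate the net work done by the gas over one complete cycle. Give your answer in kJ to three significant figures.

Constant-volume legs do no work.
W(ii) = (213)(29.5 − 8.49) = 4475 J; W(iv) = (473)(8.49 − 29.5) = -9938 J.
W_net = 4475 − 9938 = -5463 J (the counter-clockwise enclosed area).

W_net ≈ -5.46 kJ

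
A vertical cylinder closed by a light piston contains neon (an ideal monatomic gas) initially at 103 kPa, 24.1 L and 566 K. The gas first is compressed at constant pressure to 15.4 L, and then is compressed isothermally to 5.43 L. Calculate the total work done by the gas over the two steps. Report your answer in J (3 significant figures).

W_total ≈ -2550 J

Step 1 (isobaric): W = PΔV = (103 kPa)(15.4 − 24.1 L) = -896.1 J.
After step 1: P = 103 kPa, V = 15.4 L, T = 361.7 K.
Step 2 (isothermal): W = P₁V₁ ln(V₂/V₁) = (1586) ln(5.43/15.4) = -1653 J.
W_total = -896.1 − 1653 = -2550 J.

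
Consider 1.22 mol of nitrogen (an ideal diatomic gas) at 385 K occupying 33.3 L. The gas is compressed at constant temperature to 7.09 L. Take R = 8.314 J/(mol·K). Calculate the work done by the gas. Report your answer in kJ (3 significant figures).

W ≈ -6.04 kJ

Isothermal: W = nRT ln(V₂/V₁).
W = (1.22)(8.314)(385) × ln(7.09/33.3)
  = 3905 × -1.547
W_by_gas = -6041 J.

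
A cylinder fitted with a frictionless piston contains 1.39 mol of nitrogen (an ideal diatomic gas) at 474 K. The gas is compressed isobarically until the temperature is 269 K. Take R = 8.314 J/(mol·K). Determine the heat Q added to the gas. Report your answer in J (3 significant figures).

Q ≈ -8290 J

Isobaric: W = nRΔT = (1.39)(8.314)(-205) = -2369 J.
ΔU = nCᵥΔT with Cᵥ = 5R/2: ΔU = (1.39)(20.79)(-205) = -5923 J.
Q = ΔU + W = -5923 − 2369 = -8292 J.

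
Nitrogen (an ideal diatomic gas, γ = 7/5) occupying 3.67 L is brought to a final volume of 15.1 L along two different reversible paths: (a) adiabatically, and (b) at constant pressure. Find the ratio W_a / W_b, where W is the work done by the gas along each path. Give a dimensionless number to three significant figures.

W_a / W_b ≈ 0.347

Path (a) adiabatic: W = P₁V₁(1 − (V₁/V₂)^(γ−1))/(γ−1) → W_a/(P₁V₁) = 1.08.
Path (b) isobaric: W = P₁(V₂ − V₁) → W_b/(P₁V₁) = 3.114.
W_a / W_b = 1.08 / 3.114 = 0.3468.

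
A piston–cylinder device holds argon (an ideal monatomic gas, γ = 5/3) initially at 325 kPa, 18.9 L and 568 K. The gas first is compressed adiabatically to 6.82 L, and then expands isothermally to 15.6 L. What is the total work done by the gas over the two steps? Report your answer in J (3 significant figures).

W_total ≈ 1060 J

Step 1 (adiabatic): W = (P₁V₁ − P₂V₂)/(γ−1) = (6142 − 12119)/0.667 = -8965 J.
After step 1: P = 1777 kPa, V = 6.82 L, T = 1121 K.
Step 2 (isothermal): W = P₁V₁ ln(V₂/V₁) = (12119) ln(15.6/6.82) = 10027 J.
W_total = -8965 + 10027 = 1063 J.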